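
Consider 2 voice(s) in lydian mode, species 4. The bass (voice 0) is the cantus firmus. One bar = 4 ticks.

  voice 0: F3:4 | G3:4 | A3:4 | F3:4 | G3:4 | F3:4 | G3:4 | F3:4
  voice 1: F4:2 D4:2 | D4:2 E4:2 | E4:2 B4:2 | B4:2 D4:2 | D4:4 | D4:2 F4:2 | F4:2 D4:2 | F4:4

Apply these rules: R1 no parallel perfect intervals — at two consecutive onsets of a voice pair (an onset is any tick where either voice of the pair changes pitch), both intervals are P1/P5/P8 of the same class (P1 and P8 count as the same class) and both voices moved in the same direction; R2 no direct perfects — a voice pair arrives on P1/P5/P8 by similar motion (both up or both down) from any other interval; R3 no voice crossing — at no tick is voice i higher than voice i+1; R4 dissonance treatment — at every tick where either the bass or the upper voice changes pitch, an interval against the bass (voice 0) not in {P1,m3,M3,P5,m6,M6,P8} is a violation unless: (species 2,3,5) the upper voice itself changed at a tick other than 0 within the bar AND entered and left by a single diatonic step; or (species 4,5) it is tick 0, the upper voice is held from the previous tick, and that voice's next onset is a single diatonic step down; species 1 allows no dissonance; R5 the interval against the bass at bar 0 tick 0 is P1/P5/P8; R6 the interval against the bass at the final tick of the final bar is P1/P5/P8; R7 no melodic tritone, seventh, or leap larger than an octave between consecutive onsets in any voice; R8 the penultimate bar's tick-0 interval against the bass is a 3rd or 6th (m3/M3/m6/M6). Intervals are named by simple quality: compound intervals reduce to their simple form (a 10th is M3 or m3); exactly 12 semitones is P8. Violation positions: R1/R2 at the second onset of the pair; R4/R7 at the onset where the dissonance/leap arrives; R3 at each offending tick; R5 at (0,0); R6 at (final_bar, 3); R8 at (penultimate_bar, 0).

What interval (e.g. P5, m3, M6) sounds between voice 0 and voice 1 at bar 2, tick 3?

M2

voice 0=A3 voice 1=B4 -> M2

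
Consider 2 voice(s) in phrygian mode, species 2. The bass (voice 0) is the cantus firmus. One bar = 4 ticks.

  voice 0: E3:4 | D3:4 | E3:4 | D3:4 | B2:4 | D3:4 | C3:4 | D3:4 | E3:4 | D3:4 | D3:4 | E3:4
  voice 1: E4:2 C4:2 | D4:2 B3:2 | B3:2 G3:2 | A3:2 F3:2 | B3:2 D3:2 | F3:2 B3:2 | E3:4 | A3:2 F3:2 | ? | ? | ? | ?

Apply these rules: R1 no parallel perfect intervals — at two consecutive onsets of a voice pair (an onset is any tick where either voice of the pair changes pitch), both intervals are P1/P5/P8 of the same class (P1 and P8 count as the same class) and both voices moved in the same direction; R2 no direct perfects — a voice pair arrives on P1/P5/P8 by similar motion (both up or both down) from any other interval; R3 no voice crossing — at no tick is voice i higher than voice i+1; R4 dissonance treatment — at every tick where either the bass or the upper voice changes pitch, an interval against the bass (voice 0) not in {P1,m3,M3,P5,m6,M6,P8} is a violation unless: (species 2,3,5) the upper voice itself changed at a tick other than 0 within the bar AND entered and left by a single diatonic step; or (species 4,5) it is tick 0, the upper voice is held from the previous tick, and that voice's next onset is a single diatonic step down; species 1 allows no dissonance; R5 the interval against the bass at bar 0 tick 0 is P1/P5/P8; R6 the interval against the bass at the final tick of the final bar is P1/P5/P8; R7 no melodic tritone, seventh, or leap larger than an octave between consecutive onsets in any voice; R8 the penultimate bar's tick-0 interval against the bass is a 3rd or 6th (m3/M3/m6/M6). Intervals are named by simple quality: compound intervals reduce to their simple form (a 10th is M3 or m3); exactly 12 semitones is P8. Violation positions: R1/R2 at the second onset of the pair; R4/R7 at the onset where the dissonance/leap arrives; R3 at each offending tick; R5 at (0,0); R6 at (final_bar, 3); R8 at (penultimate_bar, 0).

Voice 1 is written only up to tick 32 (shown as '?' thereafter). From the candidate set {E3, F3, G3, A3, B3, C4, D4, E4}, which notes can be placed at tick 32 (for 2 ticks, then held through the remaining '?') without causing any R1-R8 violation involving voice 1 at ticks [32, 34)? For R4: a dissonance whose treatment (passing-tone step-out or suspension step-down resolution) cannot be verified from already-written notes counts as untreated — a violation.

E3: legal
F3: violates R4
G3: legal
A3: violates R4
B3: violates R2,R7
C4: legal
D4: violates R4
E4: violates R2,R7

{C4, E3, G3}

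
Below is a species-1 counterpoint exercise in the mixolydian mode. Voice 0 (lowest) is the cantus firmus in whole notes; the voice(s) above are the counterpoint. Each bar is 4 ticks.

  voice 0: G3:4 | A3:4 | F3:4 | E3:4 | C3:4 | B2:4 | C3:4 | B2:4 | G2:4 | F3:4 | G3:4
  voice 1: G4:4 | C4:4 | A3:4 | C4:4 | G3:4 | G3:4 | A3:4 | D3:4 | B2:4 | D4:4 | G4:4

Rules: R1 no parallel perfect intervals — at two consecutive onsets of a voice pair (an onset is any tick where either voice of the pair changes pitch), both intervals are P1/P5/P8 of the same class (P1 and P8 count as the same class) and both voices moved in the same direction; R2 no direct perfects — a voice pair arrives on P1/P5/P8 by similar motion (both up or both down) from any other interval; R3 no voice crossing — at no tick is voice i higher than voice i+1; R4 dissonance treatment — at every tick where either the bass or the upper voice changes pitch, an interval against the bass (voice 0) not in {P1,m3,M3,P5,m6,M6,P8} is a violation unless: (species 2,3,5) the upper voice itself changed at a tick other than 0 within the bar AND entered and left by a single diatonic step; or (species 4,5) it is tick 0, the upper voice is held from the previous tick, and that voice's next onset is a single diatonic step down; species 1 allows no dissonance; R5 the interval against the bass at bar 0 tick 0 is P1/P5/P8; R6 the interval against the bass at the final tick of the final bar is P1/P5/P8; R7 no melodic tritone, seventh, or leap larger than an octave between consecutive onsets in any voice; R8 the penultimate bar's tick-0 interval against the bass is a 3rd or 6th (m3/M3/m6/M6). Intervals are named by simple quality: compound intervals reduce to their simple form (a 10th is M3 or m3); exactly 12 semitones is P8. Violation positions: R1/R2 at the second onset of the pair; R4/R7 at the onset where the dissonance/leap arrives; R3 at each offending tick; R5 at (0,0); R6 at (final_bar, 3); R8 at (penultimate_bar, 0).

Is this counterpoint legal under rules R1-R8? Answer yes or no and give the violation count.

No (4 violations)

bar 0: v0=G3 v1=G4 (P8)
bar 1: v0=A3 v1=C4 (m3)
bar 2: v0=F3 v1=A3 (M3)
bar 3: v0=E3 v1=C4 (m6)
bar 4: v0=C3 v1=G3 (P5)
bar 5: v0=B2 v1=G3 (m6)
bar 6: v0=C3 v1=A3 (M6)
bar 7: v0=B2 v1=D3 (m3)
bar 8: v0=G2 v1=B2 (M3)
bar 9: v0=F3 v1=D4 (M6)
bar 10: v0=G3 v1=G4 (P8)
  R2 @ bar4.0: E3/C4 m6 -> C3/G3 P5 similar
  R7 @ bar9.0: G2->F3 leap 10st
  R7 @ bar9.0: B2->D4 leap 15st
  R2 @ bar10.0: F3/D4 M6 -> G3/G4 P8 similar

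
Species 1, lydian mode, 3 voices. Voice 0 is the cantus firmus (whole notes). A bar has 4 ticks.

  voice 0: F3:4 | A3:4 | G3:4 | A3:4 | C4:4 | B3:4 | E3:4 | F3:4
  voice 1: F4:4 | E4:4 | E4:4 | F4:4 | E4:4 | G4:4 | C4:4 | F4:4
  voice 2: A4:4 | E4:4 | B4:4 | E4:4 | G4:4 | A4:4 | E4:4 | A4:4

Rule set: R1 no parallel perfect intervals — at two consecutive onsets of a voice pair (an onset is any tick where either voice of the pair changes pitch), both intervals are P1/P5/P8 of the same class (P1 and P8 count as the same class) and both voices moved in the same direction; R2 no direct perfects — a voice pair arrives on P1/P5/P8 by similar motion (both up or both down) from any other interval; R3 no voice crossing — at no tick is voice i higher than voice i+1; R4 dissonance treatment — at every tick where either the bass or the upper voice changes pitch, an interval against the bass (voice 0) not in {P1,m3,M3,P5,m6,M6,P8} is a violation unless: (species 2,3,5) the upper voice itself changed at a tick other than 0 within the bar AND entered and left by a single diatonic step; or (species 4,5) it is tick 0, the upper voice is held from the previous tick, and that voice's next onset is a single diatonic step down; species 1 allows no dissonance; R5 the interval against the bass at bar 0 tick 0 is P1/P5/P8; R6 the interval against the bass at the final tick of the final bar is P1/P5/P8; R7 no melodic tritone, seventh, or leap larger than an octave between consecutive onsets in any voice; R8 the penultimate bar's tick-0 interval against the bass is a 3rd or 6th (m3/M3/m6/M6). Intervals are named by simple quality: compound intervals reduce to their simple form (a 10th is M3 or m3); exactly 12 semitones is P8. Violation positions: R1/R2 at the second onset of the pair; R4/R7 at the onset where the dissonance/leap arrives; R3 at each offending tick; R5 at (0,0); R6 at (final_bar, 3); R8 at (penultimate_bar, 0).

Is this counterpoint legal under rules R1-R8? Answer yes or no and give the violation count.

bar 0: v0=F3 v1=F4 v2=A4 (M3)
bar 1: v0=A3 v1=E4 v2=E4 (P5)
bar 2: v0=G3 v1=E4 v2=B4 (M3)
bar 3: v0=A3 v1=F4 v2=E4 (P5)
bar 4: v0=C4 v1=E4 v2=G4 (P5)
bar 5: v0=B3 v1=G4 v2=A4 (m7)
bar 6: v0=E3 v1=C4 v2=E4 (P8)
bar 7: v0=F3 v1=F4 v2=A4 (M3)
  R5 @ bar0.0: opens on M3
  R2 @ bar1.0: F4/A4 M3 -> E4/E4 P1 similar
  R3 @ bar3.0: F4 above E4
  R3 @ bar3.1: F4 above E4
  R3 @ bar3.2: F4 above E4
  R3 @ bar3.3: F4 above E4
  R1 @ bar4.0: A3/E4 P5 -> C4/G4 P5 similar
  R4 @ bar5.0: B3/A4 m7 untreated
  R2 @ bar6.0: B3/A4 m7 -> E3/E4 P8 similar
  R8 @ bar6.0: penult P8 not 3rd/6th
  R2 @ bar7.0: E3/C4 m6 -> F3/F4 P8 similar
  R6 @ bar7.3: closes on M3

No (12 violations)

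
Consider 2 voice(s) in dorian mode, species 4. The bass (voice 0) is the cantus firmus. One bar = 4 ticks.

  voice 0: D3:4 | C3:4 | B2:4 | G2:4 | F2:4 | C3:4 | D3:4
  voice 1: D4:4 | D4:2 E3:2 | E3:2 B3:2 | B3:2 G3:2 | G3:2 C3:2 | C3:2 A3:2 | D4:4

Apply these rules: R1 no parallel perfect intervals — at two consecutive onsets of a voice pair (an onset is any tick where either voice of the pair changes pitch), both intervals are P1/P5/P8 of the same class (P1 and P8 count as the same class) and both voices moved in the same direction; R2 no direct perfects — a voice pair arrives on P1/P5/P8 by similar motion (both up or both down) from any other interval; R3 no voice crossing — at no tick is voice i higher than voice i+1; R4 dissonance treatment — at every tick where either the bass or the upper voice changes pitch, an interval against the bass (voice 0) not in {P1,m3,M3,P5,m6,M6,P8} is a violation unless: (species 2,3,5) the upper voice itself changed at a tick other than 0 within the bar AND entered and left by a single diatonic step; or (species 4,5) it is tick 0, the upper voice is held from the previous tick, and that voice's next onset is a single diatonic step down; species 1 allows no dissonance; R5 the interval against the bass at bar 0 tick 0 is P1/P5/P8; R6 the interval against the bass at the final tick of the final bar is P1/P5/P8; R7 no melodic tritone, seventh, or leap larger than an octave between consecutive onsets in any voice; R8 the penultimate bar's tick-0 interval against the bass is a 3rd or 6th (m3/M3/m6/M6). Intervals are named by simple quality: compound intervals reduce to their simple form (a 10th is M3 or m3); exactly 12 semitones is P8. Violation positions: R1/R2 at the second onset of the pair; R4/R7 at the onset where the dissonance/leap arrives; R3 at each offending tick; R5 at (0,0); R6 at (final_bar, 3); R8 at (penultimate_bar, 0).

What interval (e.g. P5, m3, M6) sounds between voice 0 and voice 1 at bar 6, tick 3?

P8

voice 0=D3 voice 1=D4 -> P8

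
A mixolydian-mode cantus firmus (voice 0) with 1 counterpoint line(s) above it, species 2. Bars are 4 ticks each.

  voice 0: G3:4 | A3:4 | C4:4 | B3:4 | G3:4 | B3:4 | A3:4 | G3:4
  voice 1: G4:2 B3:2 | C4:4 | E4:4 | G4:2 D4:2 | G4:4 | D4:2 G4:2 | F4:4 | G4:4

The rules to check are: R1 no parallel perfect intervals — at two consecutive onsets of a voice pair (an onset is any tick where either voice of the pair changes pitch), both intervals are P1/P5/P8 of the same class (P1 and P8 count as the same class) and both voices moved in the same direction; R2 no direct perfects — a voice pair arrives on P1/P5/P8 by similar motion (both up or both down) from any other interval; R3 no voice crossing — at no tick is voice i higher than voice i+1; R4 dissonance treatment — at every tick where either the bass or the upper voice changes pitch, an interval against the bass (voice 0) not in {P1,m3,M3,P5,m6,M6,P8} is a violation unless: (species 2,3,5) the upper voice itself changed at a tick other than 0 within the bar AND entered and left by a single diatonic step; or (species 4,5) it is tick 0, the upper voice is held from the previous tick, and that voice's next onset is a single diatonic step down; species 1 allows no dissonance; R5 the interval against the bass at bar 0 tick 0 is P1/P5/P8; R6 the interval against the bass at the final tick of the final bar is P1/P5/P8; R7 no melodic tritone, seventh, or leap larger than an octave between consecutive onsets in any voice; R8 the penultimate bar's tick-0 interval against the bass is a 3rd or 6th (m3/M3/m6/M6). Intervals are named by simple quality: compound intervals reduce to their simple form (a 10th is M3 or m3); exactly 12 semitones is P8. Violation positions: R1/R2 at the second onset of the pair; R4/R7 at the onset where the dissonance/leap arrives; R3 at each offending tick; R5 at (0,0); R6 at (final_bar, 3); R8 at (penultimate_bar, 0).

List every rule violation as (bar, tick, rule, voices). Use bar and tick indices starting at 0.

No violations across 8 bars (G3..G3 vs G4..G4).

bar 0: v0=G3 v1=G4 downbeat P8
bar 1: v0=A3 v1=C4 downbeat m3
bar 2: v0=C4 v1=E4 downbeat M3
bar 3: v0=B3 v1=G4 downbeat m6
bar 4: v0=G3 v1=G4 downbeat P8
bar 5: v0=B3 v1=D4 downbeat m3
bar 6: v0=A3 v1=F4 downbeat m6
bar 7: v0=G3 v1=G4 downbeat P8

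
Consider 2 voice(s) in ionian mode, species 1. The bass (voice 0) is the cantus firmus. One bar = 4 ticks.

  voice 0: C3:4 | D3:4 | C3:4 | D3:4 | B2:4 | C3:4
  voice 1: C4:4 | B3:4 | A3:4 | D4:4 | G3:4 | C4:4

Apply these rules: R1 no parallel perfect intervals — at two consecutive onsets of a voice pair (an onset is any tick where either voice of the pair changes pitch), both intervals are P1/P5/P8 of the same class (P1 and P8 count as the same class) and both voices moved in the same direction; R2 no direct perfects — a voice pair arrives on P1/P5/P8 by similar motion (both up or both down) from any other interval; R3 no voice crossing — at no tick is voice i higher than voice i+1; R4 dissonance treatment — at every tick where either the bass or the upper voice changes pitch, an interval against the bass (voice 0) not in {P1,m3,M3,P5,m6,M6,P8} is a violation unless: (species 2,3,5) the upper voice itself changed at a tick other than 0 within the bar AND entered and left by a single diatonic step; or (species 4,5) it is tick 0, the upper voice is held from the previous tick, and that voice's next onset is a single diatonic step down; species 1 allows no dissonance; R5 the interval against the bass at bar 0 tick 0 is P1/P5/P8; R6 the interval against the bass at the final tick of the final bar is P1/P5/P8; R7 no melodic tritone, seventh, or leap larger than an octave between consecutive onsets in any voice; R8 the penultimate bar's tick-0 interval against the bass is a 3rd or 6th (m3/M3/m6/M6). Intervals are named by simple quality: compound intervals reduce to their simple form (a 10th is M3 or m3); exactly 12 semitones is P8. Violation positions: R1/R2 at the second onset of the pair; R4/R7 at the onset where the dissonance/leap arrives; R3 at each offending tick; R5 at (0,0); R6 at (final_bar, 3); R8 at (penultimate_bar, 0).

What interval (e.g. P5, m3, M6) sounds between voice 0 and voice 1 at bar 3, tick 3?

P8

voice 0=D3 voice 1=D4 -> P8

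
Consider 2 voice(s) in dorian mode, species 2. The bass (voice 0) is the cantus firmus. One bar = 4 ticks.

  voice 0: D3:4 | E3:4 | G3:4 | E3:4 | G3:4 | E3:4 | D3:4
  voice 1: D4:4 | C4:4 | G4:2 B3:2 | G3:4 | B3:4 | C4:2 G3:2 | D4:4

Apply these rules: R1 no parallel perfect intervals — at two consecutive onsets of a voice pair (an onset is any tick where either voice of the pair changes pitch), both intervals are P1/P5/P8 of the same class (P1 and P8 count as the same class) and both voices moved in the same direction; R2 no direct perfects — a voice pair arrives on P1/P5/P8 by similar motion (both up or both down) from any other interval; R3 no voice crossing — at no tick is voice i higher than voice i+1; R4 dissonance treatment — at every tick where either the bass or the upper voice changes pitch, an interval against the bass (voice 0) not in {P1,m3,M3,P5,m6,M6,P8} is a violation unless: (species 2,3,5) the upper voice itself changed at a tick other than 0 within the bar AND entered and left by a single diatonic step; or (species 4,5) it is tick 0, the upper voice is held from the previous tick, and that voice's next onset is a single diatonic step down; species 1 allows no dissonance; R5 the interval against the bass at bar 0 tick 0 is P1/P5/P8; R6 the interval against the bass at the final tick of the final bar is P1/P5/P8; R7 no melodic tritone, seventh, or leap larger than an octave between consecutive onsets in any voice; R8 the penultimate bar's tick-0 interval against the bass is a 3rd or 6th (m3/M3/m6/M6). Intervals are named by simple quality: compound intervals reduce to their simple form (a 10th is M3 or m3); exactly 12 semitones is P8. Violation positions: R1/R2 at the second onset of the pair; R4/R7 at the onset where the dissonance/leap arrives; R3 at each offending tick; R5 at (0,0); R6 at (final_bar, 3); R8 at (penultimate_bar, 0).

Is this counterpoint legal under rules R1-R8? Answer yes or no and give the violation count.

No (1 violations)

bar 0: v0=D3 v1=D4 (P8)
bar 1: v0=E3 v1=C4 (m6)
bar 2: v0=G3 v1=G4 (P8)
bar 3: v0=E3 v1=G3 (m3)
bar 4: v0=G3 v1=B3 (M3)
bar 5: v0=E3 v1=C4 (m6)
bar 6: v0=D3 v1=D4 (P8)
  R2 @ bar2.0: E3/C4 m6 -> G3/G4 P8 similar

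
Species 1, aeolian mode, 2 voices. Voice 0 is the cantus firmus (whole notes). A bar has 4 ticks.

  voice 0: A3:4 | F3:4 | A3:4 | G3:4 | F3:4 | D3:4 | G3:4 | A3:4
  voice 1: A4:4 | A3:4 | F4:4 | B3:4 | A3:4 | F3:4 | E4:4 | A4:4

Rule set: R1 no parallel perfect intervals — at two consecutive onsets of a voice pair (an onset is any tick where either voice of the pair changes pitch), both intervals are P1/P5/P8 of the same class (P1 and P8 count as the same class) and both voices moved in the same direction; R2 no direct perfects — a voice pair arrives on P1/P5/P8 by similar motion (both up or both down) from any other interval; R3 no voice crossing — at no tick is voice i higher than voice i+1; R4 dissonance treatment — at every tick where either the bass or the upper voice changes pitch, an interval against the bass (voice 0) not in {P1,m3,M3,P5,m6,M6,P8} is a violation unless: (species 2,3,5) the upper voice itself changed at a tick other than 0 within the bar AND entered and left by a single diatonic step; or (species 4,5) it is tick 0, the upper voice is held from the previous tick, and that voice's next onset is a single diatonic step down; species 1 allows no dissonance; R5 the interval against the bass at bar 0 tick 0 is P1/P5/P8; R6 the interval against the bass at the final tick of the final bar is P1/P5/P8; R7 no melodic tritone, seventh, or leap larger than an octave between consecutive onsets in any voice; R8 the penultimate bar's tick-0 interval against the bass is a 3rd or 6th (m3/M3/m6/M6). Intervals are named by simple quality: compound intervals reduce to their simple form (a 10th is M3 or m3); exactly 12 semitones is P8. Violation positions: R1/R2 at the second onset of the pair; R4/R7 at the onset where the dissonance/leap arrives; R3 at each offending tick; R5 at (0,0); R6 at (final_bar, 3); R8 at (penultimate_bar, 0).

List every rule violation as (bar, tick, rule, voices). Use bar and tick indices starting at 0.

(3, 0, R7, (1,))
(6, 0, R7, (1,))
(7, 0, R2, (0, 1))

bar 0: v0=A3 v1=A4 downbeat P8
bar 1: v0=F3 v1=A3 downbeat M3
bar 2: v0=A3 v1=F4 downbeat m6
bar 3: v0=G3 v1=B3 downbeat M3
bar 4: v0=F3 v1=A3 downbeat M3
bar 5: v0=D3 v1=F3 downbeat m3
bar 6: v0=G3 v1=E4 downbeat M6
bar 7: v0=A3 v1=A4 downbeat P8
  -> R7 @ bar 3 tick 0 v(1,): F4->B3 leap 6st
  -> R7 @ bar 6 tick 0 v(1,): F3->E4 leap 11st
  -> R2 @ bar 7 tick 0 v(0, 1): G3/E4 M6 -> A3/A4 P8 similar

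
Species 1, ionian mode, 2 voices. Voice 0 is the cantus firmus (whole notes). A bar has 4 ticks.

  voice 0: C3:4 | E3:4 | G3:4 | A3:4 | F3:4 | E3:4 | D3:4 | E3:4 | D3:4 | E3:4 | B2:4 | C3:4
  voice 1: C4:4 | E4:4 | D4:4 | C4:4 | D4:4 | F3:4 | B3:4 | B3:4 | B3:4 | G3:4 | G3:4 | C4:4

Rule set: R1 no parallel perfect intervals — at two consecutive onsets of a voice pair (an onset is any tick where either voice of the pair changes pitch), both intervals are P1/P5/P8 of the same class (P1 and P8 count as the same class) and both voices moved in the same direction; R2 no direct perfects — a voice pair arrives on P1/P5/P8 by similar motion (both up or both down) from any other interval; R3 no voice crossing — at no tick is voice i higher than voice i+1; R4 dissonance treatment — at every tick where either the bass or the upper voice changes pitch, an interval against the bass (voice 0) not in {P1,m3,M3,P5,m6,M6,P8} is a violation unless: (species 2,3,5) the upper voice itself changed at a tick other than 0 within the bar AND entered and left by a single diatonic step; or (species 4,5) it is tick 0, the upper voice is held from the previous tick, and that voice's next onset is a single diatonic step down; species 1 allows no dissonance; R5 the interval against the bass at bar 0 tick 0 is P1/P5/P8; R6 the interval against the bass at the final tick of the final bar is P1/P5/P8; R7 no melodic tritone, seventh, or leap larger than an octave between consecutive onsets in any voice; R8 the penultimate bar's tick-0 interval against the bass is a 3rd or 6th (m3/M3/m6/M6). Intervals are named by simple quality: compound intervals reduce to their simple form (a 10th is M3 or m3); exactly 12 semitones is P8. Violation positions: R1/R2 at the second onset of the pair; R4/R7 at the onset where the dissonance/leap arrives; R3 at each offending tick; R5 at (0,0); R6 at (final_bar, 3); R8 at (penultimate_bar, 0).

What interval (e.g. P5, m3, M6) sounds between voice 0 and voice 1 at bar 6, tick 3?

voice 0=D3 voice 1=B3 -> M6

M6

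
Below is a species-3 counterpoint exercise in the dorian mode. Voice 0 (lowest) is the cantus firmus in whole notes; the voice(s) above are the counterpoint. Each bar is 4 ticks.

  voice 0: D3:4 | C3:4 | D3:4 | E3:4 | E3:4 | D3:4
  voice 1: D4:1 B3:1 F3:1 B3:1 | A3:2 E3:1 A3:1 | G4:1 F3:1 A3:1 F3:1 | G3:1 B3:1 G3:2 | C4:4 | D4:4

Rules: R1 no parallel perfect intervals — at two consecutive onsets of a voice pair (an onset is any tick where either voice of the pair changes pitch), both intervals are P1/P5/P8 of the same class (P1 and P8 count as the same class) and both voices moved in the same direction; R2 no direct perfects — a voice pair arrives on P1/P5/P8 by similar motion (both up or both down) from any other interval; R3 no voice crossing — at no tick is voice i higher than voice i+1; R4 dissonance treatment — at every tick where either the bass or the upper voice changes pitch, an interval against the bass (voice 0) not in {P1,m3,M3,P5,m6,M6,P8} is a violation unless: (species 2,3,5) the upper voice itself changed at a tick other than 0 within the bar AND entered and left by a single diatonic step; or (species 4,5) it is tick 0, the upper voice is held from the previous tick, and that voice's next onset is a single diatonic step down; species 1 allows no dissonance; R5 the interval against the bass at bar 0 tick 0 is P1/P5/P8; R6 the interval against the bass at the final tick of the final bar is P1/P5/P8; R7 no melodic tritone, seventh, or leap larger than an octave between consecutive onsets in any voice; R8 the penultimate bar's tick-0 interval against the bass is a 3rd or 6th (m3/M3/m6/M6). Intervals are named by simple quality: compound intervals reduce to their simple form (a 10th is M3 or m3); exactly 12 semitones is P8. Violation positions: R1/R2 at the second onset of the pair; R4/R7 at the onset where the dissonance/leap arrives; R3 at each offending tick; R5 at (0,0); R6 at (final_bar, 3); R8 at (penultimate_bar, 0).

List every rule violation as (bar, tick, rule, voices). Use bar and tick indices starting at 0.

(0, 2, R7, (1,))
(0, 3, R7, (1,))
(2, 0, R4, (0, 1))
(2, 0, R7, (1,))
(2, 1, R7, (1,))

bar 0: v0=D3 v1=D4 downbeat P8
bar 1: v0=C3 v1=A3 downbeat M6
bar 2: v0=D3 v1=G4 downbeat P4
bar 3: v0=E3 v1=G3 downbeat m3
bar 4: v0=E3 v1=C4 downbeat m6
bar 5: v0=D3 v1=D4 downbeat P8
  -> R7 @ bar 0 tick 2 v(1,): B3->F3 leap 6st
  -> R7 @ bar 0 tick 3 v(1,): F3->B3 leap 6st
  -> R4 @ bar 2 tick 0 v(0, 1): D3/G4 P4 untreated
  -> R7 @ bar 2 tick 0 v(1,): A3->G4 leap 10st
  -> R7 @ bar 2 tick 1 v(1,): G4->F3 leap 14st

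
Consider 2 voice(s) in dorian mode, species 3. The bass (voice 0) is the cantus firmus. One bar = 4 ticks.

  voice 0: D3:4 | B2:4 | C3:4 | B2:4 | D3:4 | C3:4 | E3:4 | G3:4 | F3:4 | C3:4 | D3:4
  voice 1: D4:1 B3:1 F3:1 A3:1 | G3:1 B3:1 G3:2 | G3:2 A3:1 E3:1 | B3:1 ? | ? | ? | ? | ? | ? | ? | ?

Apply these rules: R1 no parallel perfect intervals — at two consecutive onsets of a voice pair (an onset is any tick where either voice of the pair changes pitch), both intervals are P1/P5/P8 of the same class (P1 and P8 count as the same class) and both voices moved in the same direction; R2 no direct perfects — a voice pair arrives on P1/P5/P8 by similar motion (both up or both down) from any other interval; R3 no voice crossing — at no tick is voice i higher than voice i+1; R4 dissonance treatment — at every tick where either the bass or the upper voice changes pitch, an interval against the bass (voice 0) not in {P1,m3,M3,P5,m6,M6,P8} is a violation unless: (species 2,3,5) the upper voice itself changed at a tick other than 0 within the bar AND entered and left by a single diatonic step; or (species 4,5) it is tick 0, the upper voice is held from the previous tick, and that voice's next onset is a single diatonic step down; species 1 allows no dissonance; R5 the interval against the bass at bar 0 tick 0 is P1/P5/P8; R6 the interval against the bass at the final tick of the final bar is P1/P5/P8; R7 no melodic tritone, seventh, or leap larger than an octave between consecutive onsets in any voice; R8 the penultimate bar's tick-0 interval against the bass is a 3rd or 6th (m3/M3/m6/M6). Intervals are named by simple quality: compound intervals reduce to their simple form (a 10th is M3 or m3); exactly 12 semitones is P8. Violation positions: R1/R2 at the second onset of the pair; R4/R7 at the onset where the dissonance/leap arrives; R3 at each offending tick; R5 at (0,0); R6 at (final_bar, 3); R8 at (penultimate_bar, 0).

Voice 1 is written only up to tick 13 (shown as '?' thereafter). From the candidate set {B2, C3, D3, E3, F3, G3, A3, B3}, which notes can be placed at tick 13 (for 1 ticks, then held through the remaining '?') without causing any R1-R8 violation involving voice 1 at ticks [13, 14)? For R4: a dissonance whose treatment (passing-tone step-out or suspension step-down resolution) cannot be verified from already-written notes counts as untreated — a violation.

{B2, B3, D3, G3}

B2: legal
C3: violates R4,R7
D3: legal
E3: violates R4
F3: violates R4,R7
G3: legal
A3: violates R4
B3: legal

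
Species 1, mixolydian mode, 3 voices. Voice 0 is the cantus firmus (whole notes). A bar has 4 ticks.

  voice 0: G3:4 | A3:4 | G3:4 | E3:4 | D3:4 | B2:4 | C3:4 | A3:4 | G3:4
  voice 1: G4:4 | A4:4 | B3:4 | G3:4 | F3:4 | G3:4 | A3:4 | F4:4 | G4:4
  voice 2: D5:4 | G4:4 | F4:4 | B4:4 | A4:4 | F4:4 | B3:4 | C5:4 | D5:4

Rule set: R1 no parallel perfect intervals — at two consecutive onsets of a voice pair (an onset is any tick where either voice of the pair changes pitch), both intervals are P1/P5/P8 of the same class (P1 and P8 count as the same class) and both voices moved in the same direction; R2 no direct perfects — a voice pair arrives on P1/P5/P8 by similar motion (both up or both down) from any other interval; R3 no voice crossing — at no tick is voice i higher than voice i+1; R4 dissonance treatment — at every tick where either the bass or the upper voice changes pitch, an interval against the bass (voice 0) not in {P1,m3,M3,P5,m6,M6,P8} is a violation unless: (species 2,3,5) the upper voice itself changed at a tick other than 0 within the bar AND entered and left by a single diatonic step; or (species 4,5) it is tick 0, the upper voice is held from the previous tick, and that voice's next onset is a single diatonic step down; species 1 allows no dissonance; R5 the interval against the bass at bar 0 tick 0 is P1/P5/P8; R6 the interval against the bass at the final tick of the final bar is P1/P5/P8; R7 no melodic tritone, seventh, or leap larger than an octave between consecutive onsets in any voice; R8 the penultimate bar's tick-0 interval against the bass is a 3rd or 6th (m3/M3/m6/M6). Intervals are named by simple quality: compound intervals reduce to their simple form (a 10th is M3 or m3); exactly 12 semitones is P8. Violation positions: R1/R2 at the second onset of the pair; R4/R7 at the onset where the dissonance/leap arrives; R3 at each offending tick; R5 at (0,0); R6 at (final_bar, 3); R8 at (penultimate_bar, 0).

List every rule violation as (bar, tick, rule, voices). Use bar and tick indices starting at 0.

(1, 0, R1, (0, 1))
(1, 0, R3, (1, 2))
(1, 0, R4, (0, 2))
(1, 1, R3, (1, 2))
(1, 2, R3, (1, 2))
(1, 3, R3, (1, 2))
(2, 0, R4, (0, 2))
(2, 0, R7, (1,))
(3, 0, R7, (2,))
(4, 0, R1, (0, 2))
(5, 0, R4, (0, 2))
(6, 0, R4, (0, 2))
(6, 0, R7, (2,))
(7, 0, R2, (1, 2))
(7, 0, R7, (2,))
(8, 0, R1, (1, 2))

bar 0: v0=G3 v1=G4 v2=D5 downbeat P5
bar 1: v0=A3 v1=A4 v2=G4 downbeat m7
bar 2: v0=G3 v1=B3 v2=F4 downbeat m7
bar 3: v0=E3 v1=G3 v2=B4 downbeat P5
bar 4: v0=D3 v1=F3 v2=A4 downbeat P5
bar 5: v0=B2 v1=G3 v2=F4 downbeat TT
bar 6: v0=C3 v1=A3 v2=B3 downbeat M7
bar 7: v0=A3 v1=F4 v2=C5 downbeat m3
bar 8: v0=G3 v1=G4 v2=D5 downbeat P5
  -> R1 @ bar 1 tick 0 v(0, 1): G3/G4 P8 -> A3/A4 P8 similar
  -> R3 @ bar 1 tick 0 v(1, 2): A4 above G4
  -> R4 @ bar 1 tick 0 v(0, 2): A3/G4 m7 untreated
  -> R3 @ bar 1 tick 1 v(1, 2): A4 above G4
  -> R3 @ bar 1 tick 2 v(1, 2): A4 above G4
  -> R3 @ bar 1 tick 3 v(1, 2): A4 above G4
  -> R4 @ bar 2 tick 0 v(0, 2): G3/F4 m7 untreated
  -> R7 @ bar 2 tick 0 v(1,): A4->B3 leap 10st
  -> R7 @ bar 3 tick 0 v(2,): F4->B4 leap 6st
  -> R1 @ bar 4 tick 0 v(0, 2): E3/B4 P5 -> D3/A4 P5 similar
  -> R4 @ bar 5 tick 0 v(0, 2): B2/F4 TT untreated
  -> R4 @ bar 6 tick 0 v(0, 2): C3/B3 M7 untreated
  -> R7 @ bar 6 tick 0 v(2,): F4->B3 leap 6st
  -> R2 @ bar 7 tick 0 v(1, 2): A3/B3 M2 -> F4/C5 P5 similar
  -> R7 @ bar 7 tick 0 v(2,): B3->C5 leap 13st
  -> R1 @ bar 8 tick 0 v(1, 2): F4/C5 P5 -> G4/D5 P5 similar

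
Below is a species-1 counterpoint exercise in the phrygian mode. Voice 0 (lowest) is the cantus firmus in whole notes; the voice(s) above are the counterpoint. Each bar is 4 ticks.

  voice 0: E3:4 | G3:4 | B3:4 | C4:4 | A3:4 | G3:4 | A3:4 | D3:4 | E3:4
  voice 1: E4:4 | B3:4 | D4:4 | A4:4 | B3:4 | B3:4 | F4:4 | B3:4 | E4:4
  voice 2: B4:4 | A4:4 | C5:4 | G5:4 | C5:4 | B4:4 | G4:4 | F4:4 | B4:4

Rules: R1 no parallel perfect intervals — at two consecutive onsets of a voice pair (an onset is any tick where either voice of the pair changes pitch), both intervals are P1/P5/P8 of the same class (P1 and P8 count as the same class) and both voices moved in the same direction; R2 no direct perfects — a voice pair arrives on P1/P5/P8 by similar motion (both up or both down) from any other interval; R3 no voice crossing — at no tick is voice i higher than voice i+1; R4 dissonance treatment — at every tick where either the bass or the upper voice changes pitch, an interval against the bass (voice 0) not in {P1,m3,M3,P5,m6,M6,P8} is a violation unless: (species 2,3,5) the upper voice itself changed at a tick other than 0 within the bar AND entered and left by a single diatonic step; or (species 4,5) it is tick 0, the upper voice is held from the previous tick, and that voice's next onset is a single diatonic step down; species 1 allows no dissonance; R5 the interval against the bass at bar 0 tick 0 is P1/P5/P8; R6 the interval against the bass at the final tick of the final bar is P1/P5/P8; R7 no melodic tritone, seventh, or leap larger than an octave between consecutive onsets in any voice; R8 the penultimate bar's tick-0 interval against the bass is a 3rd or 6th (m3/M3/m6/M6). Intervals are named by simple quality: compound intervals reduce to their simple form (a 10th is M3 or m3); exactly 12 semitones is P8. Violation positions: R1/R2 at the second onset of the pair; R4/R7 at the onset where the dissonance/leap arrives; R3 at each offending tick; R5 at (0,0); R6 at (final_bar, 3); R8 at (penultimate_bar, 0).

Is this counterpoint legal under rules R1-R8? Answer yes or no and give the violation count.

bar 0: v0=E3 v1=E4 v2=B4 (P5)
bar 1: v0=G3 v1=B3 v2=A4 (M2)
bar 2: v0=B3 v1=D4 v2=C5 (m2)
bar 3: v0=C4 v1=A4 v2=G5 (P5)
bar 4: v0=A3 v1=B3 v2=C5 (m3)
bar 5: v0=G3 v1=B3 v2=B4 (M3)
bar 6: v0=A3 v1=F4 v2=G4 (m7)
bar 7: v0=D3 v1=B3 v2=F4 (m3)
bar 8: v0=E3 v1=E4 v2=B4 (P5)
  R4 @ bar1.0: G3/A4 M2 untreated
  R4 @ bar2.0: B3/C5 m2 untreated
  R2 @ bar3.0: B3/C5 m2 -> C4/G5 P5 similar
  R4 @ bar4.0: A3/B3 M2 untreated
  R7 @ bar4.0: A4->B3 leap 10st
  R4 @ bar6.0: A3/G4 m7 untreated
  R7 @ bar6.0: B3->F4 leap 6st
  R7 @ bar7.0: F4->B3 leap 6st
  R2 @ bar8.0: D3/B3 M6 -> E3/E4 P8 similar
  R2 @ bar8.0: D3/F4 m3 -> E3/B4 P5 similar
  R2 @ bar8.0: B3/F4 TT -> E4/B4 P5 similar
  R7 @ bar8.0: F4->B4 leap 6st

No (12 violations)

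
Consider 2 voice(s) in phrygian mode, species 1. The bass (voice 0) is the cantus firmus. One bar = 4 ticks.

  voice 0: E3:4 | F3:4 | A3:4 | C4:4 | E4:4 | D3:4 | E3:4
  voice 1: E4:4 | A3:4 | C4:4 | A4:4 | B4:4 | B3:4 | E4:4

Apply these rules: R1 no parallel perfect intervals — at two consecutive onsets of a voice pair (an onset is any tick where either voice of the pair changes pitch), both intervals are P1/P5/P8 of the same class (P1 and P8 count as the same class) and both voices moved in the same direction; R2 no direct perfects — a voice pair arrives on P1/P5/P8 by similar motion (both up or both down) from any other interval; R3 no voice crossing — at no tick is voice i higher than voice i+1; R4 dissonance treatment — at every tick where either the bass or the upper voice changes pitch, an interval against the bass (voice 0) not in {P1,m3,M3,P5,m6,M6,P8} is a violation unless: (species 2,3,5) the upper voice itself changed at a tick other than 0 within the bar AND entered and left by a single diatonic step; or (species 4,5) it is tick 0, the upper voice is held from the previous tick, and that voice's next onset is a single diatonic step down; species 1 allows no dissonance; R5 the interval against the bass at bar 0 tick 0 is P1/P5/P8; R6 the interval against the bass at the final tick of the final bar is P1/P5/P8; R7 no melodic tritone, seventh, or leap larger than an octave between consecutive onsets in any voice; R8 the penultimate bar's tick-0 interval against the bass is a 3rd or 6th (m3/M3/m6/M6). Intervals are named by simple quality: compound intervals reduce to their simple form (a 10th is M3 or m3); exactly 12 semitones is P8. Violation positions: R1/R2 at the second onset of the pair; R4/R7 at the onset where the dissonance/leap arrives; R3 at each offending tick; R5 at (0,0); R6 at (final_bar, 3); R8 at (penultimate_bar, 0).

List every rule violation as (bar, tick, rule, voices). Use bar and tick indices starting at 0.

bar 0: v0=E3 v1=E4 downbeat P8
bar 1: v0=F3 v1=A3 downbeat M3
bar 2: v0=A3 v1=C4 downbeat m3
bar 3: v0=C4 v1=A4 downbeat M6
bar 4: v0=E4 v1=B4 downbeat P5
bar 5: v0=D3 v1=B3 downbeat M6
bar 6: v0=E3 v1=E4 downbeat P8
  -> R2 @ bar 4 tick 0 v(0, 1): C4/A4 M6 -> E4/B4 P5 similar
  -> R7 @ bar 5 tick 0 v(0,): E4->D3 leap 14st
  -> R2 @ bar 6 tick 0 v(0, 1): D3/B3 M6 -> E3/E4 P8 similar

(4, 0, R2, (0, 1))
(5, 0, R7, (0,))
(6, 0, R2, (0, 1))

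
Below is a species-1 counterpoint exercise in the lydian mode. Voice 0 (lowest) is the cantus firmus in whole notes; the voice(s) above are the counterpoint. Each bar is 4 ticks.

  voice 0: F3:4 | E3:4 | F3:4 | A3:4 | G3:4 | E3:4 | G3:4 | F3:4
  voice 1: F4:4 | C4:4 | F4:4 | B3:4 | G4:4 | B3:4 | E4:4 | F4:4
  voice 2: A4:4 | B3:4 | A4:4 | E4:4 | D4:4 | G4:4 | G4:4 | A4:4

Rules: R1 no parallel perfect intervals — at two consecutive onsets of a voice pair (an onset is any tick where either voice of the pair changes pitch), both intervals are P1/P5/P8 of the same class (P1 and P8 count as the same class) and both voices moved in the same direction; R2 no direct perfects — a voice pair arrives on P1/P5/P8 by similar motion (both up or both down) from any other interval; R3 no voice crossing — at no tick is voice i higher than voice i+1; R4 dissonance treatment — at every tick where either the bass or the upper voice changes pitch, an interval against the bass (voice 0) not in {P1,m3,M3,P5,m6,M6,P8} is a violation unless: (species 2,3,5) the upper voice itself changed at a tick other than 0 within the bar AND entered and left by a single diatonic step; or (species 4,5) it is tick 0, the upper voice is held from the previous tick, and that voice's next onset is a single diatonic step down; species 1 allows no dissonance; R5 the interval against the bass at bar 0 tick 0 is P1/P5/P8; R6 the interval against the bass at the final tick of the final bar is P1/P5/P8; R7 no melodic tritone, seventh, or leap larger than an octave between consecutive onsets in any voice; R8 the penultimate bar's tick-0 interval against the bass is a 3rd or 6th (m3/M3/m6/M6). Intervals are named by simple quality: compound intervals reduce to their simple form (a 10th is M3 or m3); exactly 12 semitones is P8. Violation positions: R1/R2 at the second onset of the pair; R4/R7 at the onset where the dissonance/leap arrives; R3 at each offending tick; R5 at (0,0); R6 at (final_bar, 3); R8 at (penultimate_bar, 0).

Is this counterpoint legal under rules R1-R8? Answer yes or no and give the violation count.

No (19 violations)

bar 0: v0=F3 v1=F4 v2=A4 (M3)
bar 1: v0=E3 v1=C4 v2=B3 (P5)
bar 2: v0=F3 v1=F4 v2=A4 (M3)
bar 3: v0=A3 v1=B3 v2=E4 (P5)
bar 4: v0=G3 v1=G4 v2=D4 (P5)
bar 5: v0=E3 v1=B3 v2=G4 (m3)
bar 6: v0=G3 v1=E4 v2=G4 (P8)
bar 7: v0=F3 v1=F4 v2=A4 (M3)
  R5 @ bar0.0: opens on M3
  R2 @ bar1.0: F3/A4 M3 -> E3/B3 P5 similar
  R3 @ bar1.0: C4 above B3
  R7 @ bar1.0: A4->B3 leap 10st
  R3 @ bar1.1: C4 above B3
  R3 @ bar1.2: C4 above B3
  R3 @ bar1.3: C4 above B3
  R2 @ bar2.0: E3/C4 m6 -> F3/F4 P8 similar
  R7 @ bar2.0: B3->A4 leap 10st
  R4 @ bar3.0: A3/B3 M2 untreated
  R7 @ bar3.0: F4->B3 leap 6st
  R1 @ bar4.0: A3/E4 P5 -> G3/D4 P5 similar
  R3 @ bar4.0: G4 above D4
  R3 @ bar4.1: G4 above D4
  R3 @ bar4.2: G4 above D4
  R3 @ bar4.3: G4 above D4
  R2 @ bar5.0: G3/G4 P8 -> E3/B3 P5 similar
  R8 @ bar6.0: penult P8 not 3rd/6th
  R6 @ bar7.3: closes on M3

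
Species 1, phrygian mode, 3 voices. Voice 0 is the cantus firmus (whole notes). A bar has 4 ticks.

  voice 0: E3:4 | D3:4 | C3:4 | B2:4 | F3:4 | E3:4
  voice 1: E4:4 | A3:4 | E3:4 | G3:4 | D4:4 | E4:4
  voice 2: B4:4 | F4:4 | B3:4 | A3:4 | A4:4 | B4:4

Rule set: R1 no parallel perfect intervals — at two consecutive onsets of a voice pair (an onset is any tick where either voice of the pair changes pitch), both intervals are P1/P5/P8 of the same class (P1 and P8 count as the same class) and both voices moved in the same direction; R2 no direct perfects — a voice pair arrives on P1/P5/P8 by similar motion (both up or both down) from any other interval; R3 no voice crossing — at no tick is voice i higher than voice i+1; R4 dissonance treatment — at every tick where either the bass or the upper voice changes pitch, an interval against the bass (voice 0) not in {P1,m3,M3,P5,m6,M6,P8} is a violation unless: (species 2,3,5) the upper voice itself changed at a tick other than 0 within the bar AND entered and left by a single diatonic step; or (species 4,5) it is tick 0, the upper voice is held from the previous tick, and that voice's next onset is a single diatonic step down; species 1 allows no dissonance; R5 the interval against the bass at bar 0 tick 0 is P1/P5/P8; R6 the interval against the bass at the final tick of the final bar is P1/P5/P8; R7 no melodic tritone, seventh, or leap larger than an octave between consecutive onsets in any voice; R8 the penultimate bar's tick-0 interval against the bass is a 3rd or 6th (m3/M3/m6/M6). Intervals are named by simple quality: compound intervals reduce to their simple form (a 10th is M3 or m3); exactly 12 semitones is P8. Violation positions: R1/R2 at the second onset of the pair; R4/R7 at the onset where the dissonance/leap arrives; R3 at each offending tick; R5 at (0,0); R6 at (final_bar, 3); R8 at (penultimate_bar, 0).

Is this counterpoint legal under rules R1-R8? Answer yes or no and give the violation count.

No (9 violations)

bar 0: v0=E3 v1=E4 v2=B4 (P5)
bar 1: v0=D3 v1=A3 v2=F4 (m3)
bar 2: v0=C3 v1=E3 v2=B3 (M7)
bar 3: v0=B2 v1=G3 v2=A3 (m7)
bar 4: v0=F3 v1=D4 v2=A4 (M3)
bar 5: v0=E3 v1=E4 v2=B4 (P5)
  R2 @ bar1.0: E3/E4 P8 -> D3/A3 P5 similar
  R7 @ bar1.0: B4->F4 leap 6st
  R2 @ bar2.0: A3/F4 m6 -> E3/B3 P5 similar
  R4 @ bar2.0: C3/B3 M7 untreated
  R7 @ bar2.0: F4->B3 leap 6st
  R4 @ bar3.0: B2/A3 m7 untreated
  R2 @ bar4.0: G3/A3 M2 -> D4/A4 P5 similar
  R7 @ bar4.0: B2->F3 leap 6st
  R1 @ bar5.0: D4/A4 P5 -> E4/B4 P5 similar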